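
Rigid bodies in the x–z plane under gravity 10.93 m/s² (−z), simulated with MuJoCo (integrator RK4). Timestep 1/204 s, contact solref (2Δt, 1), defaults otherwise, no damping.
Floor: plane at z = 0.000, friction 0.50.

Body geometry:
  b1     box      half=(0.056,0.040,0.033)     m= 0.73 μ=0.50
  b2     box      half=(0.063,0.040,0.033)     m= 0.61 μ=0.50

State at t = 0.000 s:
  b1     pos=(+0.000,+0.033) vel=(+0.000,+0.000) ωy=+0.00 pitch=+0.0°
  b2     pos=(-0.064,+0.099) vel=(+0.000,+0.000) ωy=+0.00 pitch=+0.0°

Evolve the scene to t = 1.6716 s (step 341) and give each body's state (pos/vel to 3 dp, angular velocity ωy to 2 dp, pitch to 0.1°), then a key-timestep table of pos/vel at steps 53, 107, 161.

State at t = 1.6716 s:
  b1     pos=(+0.000,+0.033) vel=(+0.000,+0.000) ωy=+0.00 pitch=+0.0°
  b2     pos=(-0.126,+0.063) vel=(+0.000,+0.000) ωy=+0.00 pitch=-90.0°

Key-timestep trajectory:
   step    t(s)  b1.x    b1.z    b1.vx   b1.vz   b2.x    b2.z    b2.vx   b2.vz 
     53  0.2598   +0.000  +0.033  +0.000  +0.000   -0.108  +0.069  -0.389  -0.059
    107  0.5245   +0.000  +0.033  +0.000  +0.000   -0.146  +0.070  +0.066  -0.012
    161  0.7892   +0.000  +0.033  +0.000  +0.000   -0.125  +0.063  -0.207  -0.103


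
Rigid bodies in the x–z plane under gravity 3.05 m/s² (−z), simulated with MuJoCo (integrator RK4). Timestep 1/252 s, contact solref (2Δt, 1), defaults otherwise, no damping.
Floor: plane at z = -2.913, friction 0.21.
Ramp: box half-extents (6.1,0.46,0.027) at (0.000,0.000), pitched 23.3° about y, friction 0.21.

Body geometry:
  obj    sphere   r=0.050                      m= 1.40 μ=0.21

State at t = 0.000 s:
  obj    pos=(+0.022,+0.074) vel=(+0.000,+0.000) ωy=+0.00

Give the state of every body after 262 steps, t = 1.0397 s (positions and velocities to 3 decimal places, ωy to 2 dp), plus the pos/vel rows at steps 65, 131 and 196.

State at t = 1.0397 s:
  obj    pos=(+0.450,-0.110) vel=(+0.823,-0.354) ωy=+17.92

Key-timestep trajectory:
   step    t(s)  obj.x    obj.z    obj.vx   obj.vz 
     65  0.2579   +0.048  +0.063  +0.204  -0.088
    131  0.5198   +0.129  +0.028  +0.411  -0.177
    196  0.7778   +0.262  -0.029  +0.616  -0.265


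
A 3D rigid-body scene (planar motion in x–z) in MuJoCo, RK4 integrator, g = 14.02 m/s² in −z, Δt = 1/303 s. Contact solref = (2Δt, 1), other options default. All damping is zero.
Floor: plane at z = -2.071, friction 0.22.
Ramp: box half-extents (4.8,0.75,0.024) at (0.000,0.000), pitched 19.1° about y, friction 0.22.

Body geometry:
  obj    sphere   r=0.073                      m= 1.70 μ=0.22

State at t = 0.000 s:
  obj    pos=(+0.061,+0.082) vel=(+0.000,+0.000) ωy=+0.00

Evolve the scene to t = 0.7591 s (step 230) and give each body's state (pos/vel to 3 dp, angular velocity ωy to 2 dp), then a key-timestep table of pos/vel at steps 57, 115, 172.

State at t = 0.7591 s:
  obj    pos=(+0.953,-0.227) vel=(+2.351,-0.814) ωy=+34.07

Key-timestep trajectory:
   step    t(s)  obj.x    obj.z    obj.vx   obj.vz 
     57  0.1881   +0.116  +0.063  +0.583  -0.202
    115  0.3795   +0.284  +0.004  +1.175  -0.407
    172  0.5677   +0.560  -0.091  +1.758  -0.609


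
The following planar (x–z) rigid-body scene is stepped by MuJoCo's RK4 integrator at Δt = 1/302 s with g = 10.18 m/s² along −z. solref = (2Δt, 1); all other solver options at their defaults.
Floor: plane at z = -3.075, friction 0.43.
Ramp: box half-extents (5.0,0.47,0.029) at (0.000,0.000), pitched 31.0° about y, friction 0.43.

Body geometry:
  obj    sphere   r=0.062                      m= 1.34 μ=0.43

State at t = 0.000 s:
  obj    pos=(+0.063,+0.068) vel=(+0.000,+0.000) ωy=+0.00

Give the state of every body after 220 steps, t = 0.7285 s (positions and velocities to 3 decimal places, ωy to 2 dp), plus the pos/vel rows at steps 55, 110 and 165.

State at t = 0.7285 s:
  obj    pos=(+0.915,-0.444) vel=(+2.339,-1.405) ωy=+44.00

Key-timestep trajectory:
   step    t(s)  obj.x    obj.z    obj.vx   obj.vz 
     55  0.1821   +0.116  +0.036  +0.585  -0.351
    110  0.3642   +0.276  -0.060  +1.169  -0.703
    165  0.5464   +0.542  -0.220  +1.754  -1.054


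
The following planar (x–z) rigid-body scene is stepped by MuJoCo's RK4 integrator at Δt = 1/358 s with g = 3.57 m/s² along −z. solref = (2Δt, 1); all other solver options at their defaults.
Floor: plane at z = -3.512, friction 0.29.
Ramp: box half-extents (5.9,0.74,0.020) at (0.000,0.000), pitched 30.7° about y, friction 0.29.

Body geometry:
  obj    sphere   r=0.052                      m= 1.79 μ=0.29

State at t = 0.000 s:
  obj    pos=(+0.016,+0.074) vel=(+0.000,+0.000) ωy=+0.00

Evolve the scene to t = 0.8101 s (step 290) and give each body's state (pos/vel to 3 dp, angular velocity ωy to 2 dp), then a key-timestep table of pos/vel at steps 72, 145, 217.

State at t = 0.8101 s:
  obj    pos=(+0.383,-0.144) vel=(+0.907,-0.538) ωy=+20.28

Key-timestep trajectory:
   step    t(s)  obj.x    obj.z    obj.vx   obj.vz 
     72  0.2011   +0.039  +0.061  +0.225  -0.134
    145  0.4050   +0.108  +0.020  +0.453  -0.269
    217  0.6061   +0.222  -0.048  +0.679  -0.403


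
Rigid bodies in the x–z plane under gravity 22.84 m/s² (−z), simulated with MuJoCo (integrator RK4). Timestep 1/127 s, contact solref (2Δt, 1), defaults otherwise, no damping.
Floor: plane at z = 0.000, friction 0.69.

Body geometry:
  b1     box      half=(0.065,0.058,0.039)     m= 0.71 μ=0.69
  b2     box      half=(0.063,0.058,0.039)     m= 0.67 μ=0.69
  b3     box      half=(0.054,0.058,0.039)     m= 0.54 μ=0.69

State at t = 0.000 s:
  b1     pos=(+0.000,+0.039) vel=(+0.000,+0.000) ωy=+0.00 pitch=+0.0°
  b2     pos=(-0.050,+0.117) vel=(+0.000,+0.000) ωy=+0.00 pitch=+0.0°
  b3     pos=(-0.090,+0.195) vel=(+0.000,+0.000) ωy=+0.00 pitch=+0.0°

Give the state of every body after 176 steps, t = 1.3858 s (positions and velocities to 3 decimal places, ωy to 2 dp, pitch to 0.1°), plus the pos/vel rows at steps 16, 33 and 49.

State at t = 1.3858 s:
  b1     pos=(+0.000,+0.039) vel=(+0.000,+0.000) ωy=+0.00 pitch=+0.0°
  b2     pos=(-0.111,+0.063) vel=(+0.000,+0.000) ωy=+0.00 pitch=-90.0°
  b3     pos=(-0.218,+0.054) vel=(+0.000,+0.000) ωy=+0.00 pitch=-90.0°

Key-timestep trajectory:
   step    t(s)  b1.x    b1.z    b1.vx   b1.vz   b2.x    b2.z    b2.vx   b2.vz   b3.x    b3.z    b3.vx   b3.vz 
     16  0.1260   +0.000  +0.039  +0.001  +0.000   -0.054  +0.118  -0.071  +0.020   -0.101  +0.191  -0.204  -0.063
     33  0.2598   +0.000  +0.039  +0.002  +0.000   -0.081  +0.116  -0.418  -0.164   -0.166  +0.142  -0.761  -1.084
     49  0.3858   +0.000  +0.039  +0.000  +0.000   -0.112  +0.061  +0.065  +0.098   -0.222  +0.055  +0.162  -0.046


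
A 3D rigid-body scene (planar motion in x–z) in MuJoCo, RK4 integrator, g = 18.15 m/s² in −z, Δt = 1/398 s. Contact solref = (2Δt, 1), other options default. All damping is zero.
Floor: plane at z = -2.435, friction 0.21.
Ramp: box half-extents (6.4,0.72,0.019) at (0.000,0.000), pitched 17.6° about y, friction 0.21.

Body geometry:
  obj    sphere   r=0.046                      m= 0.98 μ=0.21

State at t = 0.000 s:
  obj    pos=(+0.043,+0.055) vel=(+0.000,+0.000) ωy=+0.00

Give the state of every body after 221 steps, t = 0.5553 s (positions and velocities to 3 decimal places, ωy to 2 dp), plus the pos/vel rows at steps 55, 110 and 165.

State at t = 0.5553 s:
  obj    pos=(+0.619,-0.128) vel=(+2.075,-0.658) ωy=+47.31

Key-timestep trajectory:
   step    t(s)  obj.x    obj.z    obj.vx   obj.vz 
     55  0.1382   +0.079  +0.043  +0.516  -0.164
    110  0.2764   +0.186  +0.009  +1.033  -0.328
    165  0.4146   +0.364  -0.047  +1.549  -0.491


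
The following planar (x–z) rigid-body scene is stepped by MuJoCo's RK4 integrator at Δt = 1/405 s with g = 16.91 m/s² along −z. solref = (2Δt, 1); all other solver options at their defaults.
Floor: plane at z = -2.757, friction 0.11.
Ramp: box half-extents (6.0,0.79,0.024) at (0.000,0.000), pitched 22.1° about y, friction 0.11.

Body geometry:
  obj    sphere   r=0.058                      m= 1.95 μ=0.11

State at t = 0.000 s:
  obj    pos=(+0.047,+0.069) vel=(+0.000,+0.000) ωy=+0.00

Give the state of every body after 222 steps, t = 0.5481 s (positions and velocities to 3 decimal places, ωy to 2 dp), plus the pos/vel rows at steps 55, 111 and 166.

State at t = 0.5481 s:
  obj    pos=(+0.694,-0.193) vel=(+2.357,-0.964) ωy=+40.56

Key-timestep trajectory:
   step    t(s)  obj.x    obj.z    obj.vx   obj.vz 
     55  0.1358   +0.087  +0.053  +0.586  -0.238
    111  0.2741   +0.209  +0.004  +1.182  -0.475
    166  0.4099   +0.409  -0.078  +1.767  -0.706


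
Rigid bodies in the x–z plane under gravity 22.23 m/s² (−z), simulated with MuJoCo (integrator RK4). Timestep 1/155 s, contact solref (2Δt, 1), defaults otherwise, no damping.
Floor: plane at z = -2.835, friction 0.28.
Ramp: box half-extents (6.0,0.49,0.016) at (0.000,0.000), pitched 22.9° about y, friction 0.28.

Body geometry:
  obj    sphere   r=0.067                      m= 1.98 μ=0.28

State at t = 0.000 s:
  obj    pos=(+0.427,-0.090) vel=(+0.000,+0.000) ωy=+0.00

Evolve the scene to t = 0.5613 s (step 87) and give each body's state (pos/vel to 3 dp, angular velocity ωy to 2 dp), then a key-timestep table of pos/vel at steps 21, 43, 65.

State at t = 0.5613 s:
  obj    pos=(+1.324,-0.469) vel=(+3.195,-1.350) ωy=+51.74

Key-timestep trajectory:
   step    t(s)  obj.x    obj.z    obj.vx   obj.vz 
     21  0.1355   +0.479  -0.112  +0.771  -0.326
     43  0.2774   +0.646  -0.183  +1.579  -0.667
     65  0.4194   +0.928  -0.302  +2.387  -1.008


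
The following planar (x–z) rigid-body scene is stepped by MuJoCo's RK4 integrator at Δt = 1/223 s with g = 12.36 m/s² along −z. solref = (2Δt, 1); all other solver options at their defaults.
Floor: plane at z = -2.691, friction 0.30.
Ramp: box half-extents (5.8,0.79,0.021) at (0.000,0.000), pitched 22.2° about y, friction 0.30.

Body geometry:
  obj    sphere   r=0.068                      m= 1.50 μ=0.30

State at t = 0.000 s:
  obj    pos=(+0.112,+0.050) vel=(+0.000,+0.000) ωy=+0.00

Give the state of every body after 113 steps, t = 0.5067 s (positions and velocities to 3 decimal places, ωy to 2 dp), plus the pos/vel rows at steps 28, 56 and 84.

State at t = 0.5067 s:
  obj    pos=(+0.509,-0.111) vel=(+1.565,-0.639) ωy=+24.85

Key-timestep trajectory:
   step    t(s)  obj.x    obj.z    obj.vx   obj.vz 
     28  0.1256   +0.137  +0.040  +0.388  -0.158
     56  0.2511   +0.210  +0.011  +0.776  -0.317
     84  0.3767   +0.331  -0.039  +1.163  -0.475


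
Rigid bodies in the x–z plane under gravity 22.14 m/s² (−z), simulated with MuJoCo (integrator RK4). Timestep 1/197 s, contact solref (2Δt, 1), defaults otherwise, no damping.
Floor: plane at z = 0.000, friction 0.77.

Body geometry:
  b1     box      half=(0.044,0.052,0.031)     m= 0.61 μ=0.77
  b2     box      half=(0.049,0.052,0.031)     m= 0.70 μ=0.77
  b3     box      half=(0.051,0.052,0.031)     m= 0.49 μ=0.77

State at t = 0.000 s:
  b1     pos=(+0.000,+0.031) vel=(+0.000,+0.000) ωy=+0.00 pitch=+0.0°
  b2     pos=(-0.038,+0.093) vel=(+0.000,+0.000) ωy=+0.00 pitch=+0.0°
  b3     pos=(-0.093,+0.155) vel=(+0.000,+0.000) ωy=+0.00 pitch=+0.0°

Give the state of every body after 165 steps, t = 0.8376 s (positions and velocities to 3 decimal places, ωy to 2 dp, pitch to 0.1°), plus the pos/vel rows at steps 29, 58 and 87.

State at t = 0.8376 s:
  b1     pos=(+0.000,+0.031) vel=(+0.000,+0.000) ωy=+0.00 pitch=+0.0°
  b2     pos=(-0.081,+0.049) vel=(+0.000,+0.000) ωy=+0.00 pitch=-90.0°
  b3     pos=(-0.274,+0.031) vel=(+0.000,+0.000) ωy=+0.00 pitch=+180.0°

Key-timestep trajectory:
   step    t(s)  b1.x    b1.z    b1.vx   b1.vz   b2.x    b2.z    b2.vx   b2.vz   b3.x    b3.z    b3.vx   b3.vz 
     29  0.1472   +0.000  +0.031  +0.001  +0.001   -0.064  +0.086  -0.391  -0.326   -0.151  +0.083  -0.621  -1.527
     58  0.2944   +0.000  +0.031  +0.000  +0.000   -0.081  +0.049  +0.000  +0.001   -0.216  +0.059  -0.164  +0.015
     87  0.4416   +0.000  +0.031  +0.000  +0.000   -0.081  +0.049  +0.000  +0.000   -0.248  +0.053  -0.434  -0.200


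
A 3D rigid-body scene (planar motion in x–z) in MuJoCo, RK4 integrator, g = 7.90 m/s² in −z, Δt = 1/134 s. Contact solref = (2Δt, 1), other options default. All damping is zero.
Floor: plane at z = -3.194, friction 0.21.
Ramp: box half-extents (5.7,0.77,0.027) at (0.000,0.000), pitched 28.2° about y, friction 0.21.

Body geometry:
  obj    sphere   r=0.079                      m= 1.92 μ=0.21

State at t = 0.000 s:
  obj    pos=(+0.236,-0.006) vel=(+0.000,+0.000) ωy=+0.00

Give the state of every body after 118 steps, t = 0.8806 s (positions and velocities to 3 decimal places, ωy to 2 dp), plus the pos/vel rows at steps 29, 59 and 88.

State at t = 0.8806 s:
  obj    pos=(+1.147,-0.495) vel=(+2.070,-1.110) ωy=+29.71

Key-timestep trajectory:
   step    t(s)  obj.x    obj.z    obj.vx   obj.vz 
     29  0.2164   +0.291  -0.036  +0.509  -0.273
     59  0.4403   +0.464  -0.128  +1.035  -0.555
     88  0.6567   +0.743  -0.278  +1.544  -0.828


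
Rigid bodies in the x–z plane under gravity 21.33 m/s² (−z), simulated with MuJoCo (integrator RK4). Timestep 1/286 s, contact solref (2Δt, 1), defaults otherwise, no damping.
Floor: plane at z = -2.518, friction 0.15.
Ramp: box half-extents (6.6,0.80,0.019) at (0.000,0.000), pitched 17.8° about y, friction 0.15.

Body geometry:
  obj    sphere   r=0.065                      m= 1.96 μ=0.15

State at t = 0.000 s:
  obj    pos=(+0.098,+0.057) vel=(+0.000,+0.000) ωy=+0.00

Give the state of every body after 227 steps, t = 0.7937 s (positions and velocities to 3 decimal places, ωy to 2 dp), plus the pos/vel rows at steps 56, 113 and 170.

State at t = 0.7937 s:
  obj    pos=(+1.495,-0.392) vel=(+3.520,-1.130) ωy=+56.86

Key-timestep trajectory:
   step    t(s)  obj.x    obj.z    obj.vx   obj.vz 
     56  0.1958   +0.183  +0.029  +0.869  -0.279
    113  0.3951   +0.444  -0.054  +1.752  -0.563
    170  0.5944   +0.881  -0.195  +2.636  -0.846


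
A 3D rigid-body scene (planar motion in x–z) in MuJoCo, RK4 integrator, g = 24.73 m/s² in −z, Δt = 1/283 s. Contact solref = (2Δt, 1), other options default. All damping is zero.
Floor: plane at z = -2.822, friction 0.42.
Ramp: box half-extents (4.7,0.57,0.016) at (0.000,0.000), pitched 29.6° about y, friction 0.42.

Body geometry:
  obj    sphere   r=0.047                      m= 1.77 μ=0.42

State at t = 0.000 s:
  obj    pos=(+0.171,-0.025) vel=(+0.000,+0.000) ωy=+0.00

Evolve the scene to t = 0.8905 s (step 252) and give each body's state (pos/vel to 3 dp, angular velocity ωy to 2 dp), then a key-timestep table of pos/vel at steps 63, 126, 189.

State at t = 0.8905 s:
  obj    pos=(+3.179,-1.733) vel=(+6.755,-3.837) ωy=+165.29

Key-timestep trajectory:
   step    t(s)  obj.x    obj.z    obj.vx   obj.vz 
     63  0.2226   +0.359  -0.132  +1.689  -0.959
    126  0.4452   +0.923  -0.452  +3.378  -1.919
    189  0.6678   +1.863  -0.986  +5.066  -2.878


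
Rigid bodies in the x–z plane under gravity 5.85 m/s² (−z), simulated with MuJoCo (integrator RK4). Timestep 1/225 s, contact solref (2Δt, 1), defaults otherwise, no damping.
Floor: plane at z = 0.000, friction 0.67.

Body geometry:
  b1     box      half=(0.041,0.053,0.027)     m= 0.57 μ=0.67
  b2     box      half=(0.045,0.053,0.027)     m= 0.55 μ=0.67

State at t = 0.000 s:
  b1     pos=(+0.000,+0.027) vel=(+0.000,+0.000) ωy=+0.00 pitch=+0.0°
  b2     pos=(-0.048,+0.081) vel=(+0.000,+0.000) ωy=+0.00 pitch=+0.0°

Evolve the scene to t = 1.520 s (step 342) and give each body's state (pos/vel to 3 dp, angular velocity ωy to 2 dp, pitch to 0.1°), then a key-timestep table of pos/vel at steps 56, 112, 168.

State at t = 1.520 s:
  b1     pos=(+0.000,+0.027) vel=(+0.000,+0.000) ωy=+0.00 pitch=+0.0°
  b2     pos=(-0.090,+0.045) vel=(+0.000,+0.000) ωy=+0.00 pitch=-90.0°

Key-timestep trajectory:
   step    t(s)  b1.x    b1.z    b1.vx   b1.vz   b2.x    b2.z    b2.vx   b2.vz 
     56  0.2489   +0.000  +0.027  +0.000  +0.000   -0.070  +0.057  -0.153  -0.424
    112  0.4978   +0.000  +0.027  +0.000  +0.000   -0.106  +0.051  +0.002  +0.000
    168  0.7467   +0.000  +0.027  +0.000  +0.000   -0.086  +0.047  -0.006  -0.003


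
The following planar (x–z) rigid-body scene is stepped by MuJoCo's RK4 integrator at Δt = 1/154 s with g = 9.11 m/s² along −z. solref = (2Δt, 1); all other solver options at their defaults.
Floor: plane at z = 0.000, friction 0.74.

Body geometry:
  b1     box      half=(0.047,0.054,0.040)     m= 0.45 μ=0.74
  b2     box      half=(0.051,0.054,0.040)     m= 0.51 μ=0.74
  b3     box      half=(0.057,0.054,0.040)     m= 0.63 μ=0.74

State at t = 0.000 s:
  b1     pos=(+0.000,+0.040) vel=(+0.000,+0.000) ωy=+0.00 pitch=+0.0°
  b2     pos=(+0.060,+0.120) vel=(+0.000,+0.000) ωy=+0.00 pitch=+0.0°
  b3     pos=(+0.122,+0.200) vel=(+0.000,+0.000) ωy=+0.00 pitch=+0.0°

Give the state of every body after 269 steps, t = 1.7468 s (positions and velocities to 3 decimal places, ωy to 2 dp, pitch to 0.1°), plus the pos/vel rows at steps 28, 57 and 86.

State at t = 1.7468 s:
  b1     pos=(+0.000,+0.040) vel=(+0.000,+0.000) ωy=+0.00 pitch=+0.0°
  b2     pos=(+0.106,+0.051) vel=(+0.000,+0.000) ωy=+0.00 pitch=+90.0°
  b3     pos=(+0.248,+0.057) vel=(+0.000,+0.000) ωy=+0.00 pitch=+90.0°

Key-timestep trajectory:
   step    t(s)  b1.x    b1.z    b1.vx   b1.vz   b2.x    b2.z    b2.vx   b2.vz   b3.x    b3.z    b3.vx   b3.vz 
     28  0.1818   +0.000  +0.040  +0.000  +0.000   +0.081  +0.104  +0.228  -0.305   +0.178  +0.135  +0.494  -0.948
     57  0.3701   +0.000  +0.040  +0.000  +0.000   +0.118  +0.058  -0.006  -0.002   +0.258  +0.062  +0.147  +0.143
     86  0.5584   +0.000  +0.040  +0.000  +0.000   +0.106  +0.051  -0.019  +0.006   +0.248  +0.057  -0.245  -0.154


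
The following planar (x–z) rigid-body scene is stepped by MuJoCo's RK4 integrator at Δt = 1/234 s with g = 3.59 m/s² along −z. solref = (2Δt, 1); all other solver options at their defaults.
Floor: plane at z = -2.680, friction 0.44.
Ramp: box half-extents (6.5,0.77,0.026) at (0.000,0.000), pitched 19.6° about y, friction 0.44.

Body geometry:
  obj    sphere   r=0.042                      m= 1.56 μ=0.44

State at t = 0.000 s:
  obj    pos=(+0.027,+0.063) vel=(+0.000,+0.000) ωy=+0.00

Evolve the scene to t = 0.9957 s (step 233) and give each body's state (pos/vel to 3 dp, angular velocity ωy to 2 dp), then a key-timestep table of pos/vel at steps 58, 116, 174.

State at t = 0.9957 s:
  obj    pos=(+0.429,-0.080) vel=(+0.807,-0.287) ωy=+20.39

Key-timestep trajectory:
   step    t(s)  obj.x    obj.z    obj.vx   obj.vz 
     58  0.2479   +0.052  +0.054  +0.201  -0.072
    116  0.4957   +0.127  +0.027  +0.402  -0.143
    174  0.7436   +0.251  -0.017  +0.603  -0.215


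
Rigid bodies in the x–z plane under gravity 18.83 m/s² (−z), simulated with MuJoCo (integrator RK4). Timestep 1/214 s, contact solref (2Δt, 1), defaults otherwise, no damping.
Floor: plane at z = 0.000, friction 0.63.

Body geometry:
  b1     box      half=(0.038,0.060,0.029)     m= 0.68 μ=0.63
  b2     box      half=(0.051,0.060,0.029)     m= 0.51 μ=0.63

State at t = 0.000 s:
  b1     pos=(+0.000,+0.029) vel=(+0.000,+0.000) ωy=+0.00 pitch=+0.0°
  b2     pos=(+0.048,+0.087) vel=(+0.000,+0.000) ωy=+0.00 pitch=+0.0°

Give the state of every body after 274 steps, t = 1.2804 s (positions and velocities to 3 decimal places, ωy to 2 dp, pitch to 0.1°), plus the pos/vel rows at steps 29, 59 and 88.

State at t = 1.2804 s:
  b1     pos=(+0.000,+0.029) vel=(+0.000,+0.000) ωy=+0.00 pitch=+0.0°
  b2     pos=(+0.097,+0.051) vel=(+0.000,+0.000) ωy=+0.00 pitch=+90.0°

Key-timestep trajectory:
   step    t(s)  b1.x    b1.z    b1.vx   b1.vz   b2.x    b2.z    b2.vx   b2.vz 
     29  0.1355   +0.000  +0.029  +0.000  +0.000   +0.072  +0.058  +0.325  -0.671
     59  0.2757   +0.000  +0.029  +0.000  +0.000   +0.112  +0.057  -0.004  -0.002
     88  0.4112   +0.000  +0.029  +0.000  +0.000   +0.093  +0.053  +0.034  -0.009


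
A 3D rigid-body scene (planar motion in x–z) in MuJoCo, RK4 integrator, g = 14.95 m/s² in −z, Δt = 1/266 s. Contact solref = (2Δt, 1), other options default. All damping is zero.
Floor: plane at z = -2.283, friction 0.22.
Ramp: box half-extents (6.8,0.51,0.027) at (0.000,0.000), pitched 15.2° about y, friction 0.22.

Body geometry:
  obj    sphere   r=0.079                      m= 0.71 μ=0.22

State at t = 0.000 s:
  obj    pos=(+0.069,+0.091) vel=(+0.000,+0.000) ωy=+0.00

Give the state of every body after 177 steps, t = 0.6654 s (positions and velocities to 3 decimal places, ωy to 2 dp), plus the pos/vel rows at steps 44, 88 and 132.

State at t = 0.6654 s:
  obj    pos=(+0.667,-0.071) vel=(+1.798,-0.488) ωy=+23.58

Key-timestep trajectory:
   step    t(s)  obj.x    obj.z    obj.vx   obj.vz 
     44  0.1654   +0.106  +0.081  +0.447  -0.121
     88  0.3308   +0.217  +0.051  +0.894  -0.243
    132  0.4962   +0.402  +0.001  +1.341  -0.364


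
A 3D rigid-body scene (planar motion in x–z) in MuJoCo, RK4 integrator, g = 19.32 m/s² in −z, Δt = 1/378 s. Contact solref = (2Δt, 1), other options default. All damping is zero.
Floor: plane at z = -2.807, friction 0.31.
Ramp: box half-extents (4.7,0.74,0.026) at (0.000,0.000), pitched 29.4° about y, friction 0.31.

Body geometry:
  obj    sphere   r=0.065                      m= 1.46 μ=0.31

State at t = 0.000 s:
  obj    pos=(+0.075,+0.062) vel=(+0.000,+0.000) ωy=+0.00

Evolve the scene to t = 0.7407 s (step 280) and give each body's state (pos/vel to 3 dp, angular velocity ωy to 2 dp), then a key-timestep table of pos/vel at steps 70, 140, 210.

State at t = 0.7407 s:
  obj    pos=(+1.694,-0.850) vel=(+4.372,-2.464) ωy=+77.19

Key-timestep trajectory:
   step    t(s)  obj.x    obj.z    obj.vx   obj.vz 
     70  0.1852   +0.176  +0.005  +1.093  -0.616
    140  0.3704   +0.480  -0.166  +2.186  -1.232
    210  0.5556   +0.986  -0.451  +3.279  -1.848


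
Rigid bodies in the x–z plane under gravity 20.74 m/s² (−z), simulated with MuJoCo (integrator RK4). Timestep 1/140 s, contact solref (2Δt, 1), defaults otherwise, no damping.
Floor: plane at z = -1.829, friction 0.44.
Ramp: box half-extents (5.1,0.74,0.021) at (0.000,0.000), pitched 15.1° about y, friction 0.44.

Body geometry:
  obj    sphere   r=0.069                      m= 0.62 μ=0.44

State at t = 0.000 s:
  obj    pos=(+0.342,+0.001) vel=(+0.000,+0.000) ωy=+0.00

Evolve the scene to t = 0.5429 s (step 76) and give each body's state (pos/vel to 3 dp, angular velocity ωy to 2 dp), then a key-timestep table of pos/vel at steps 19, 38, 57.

State at t = 0.5429 s:
  obj    pos=(+0.891,-0.147) vel=(+2.022,-0.546) ωy=+30.35

Key-timestep trajectory:
   step    t(s)  obj.x    obj.z    obj.vx   obj.vz 
     19  0.1357   +0.376  -0.008  +0.506  -0.136
     38  0.2714   +0.479  -0.036  +1.011  -0.273
     57  0.4071   +0.651  -0.082  +1.517  -0.409


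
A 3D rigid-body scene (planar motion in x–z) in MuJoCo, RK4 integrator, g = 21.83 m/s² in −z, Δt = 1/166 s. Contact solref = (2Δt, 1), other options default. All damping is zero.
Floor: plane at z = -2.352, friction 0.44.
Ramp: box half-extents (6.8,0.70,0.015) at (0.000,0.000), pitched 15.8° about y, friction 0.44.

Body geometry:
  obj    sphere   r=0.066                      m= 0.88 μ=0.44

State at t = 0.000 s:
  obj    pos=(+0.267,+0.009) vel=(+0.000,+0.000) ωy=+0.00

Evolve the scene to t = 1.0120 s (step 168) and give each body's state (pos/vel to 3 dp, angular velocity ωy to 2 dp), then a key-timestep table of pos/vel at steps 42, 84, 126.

State at t = 1.0120 s:
  obj    pos=(+2.359,-0.583) vel=(+4.134,-1.170) ωy=+65.10

Key-timestep trajectory:
   step    t(s)  obj.x    obj.z    obj.vx   obj.vz 
     42  0.2530   +0.398  -0.028  +1.034  -0.293
     84  0.5060   +0.790  -0.139  +2.067  -0.585
    126  0.7590   +1.444  -0.324  +3.101  -0.877


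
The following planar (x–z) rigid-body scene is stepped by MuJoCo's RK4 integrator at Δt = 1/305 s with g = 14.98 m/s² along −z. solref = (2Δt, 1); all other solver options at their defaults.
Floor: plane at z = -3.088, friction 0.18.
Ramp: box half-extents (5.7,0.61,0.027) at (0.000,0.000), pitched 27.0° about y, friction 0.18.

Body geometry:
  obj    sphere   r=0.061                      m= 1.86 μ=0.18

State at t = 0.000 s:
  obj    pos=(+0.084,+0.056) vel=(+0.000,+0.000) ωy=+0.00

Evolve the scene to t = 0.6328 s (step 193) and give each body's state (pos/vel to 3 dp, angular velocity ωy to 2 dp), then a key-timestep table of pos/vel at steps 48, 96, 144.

State at t = 0.6328 s:
  obj    pos=(+0.951,-0.386) vel=(+2.739,-1.396) ωy=+50.38

Key-timestep trajectory:
   step    t(s)  obj.x    obj.z    obj.vx   obj.vz 
     48  0.1574   +0.138  +0.029  +0.681  -0.347
     96  0.3148   +0.298  -0.053  +1.363  -0.694
    144  0.4721   +0.567  -0.190  +2.044  -1.041


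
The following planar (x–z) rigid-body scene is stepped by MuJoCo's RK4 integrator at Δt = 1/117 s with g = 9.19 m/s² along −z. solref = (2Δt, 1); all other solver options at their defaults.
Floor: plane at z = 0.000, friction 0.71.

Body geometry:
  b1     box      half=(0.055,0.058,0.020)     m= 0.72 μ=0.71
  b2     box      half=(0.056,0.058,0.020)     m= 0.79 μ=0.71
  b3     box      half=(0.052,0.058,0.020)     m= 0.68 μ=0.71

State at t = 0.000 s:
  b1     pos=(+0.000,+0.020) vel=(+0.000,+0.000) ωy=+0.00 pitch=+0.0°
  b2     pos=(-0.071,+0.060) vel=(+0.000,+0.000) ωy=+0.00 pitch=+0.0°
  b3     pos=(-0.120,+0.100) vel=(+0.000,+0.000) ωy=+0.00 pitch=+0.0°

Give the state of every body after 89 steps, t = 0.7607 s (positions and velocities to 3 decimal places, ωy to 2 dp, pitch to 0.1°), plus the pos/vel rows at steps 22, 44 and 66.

State at t = 0.7607 s:
  b1     pos=(+0.001,+0.020) vel=(+0.001,+0.000) ωy=+0.00 pitch=+0.0°
  b2     pos=(-0.077,+0.048) vel=(+0.000,+0.000) ωy=+0.01 pitch=-34.7°
  b3     pos=(-0.145,+0.050) vel=(-0.001,-0.001) ωy=+0.03 pitch=-43.5°

Key-timestep trajectory:
   step    t(s)  b1.x    b1.z    b1.vx   b1.vz   b2.x    b2.z    b2.vx   b2.vz   b3.x    b3.z    b3.vx   b3.vz 
     22  0.1880   +0.000  +0.020  +0.001  +0.000   -0.078  +0.048  +0.090  -0.033   -0.146  +0.049  -0.011  +0.077
     44  0.3761   +0.000  +0.020  +0.001  +0.000   -0.077  +0.048  +0.000  +0.000   -0.145  +0.051  +0.000  -0.001
     66  0.5641   +0.000  +0.020  +0.001  +0.000   -0.077  +0.048  +0.000  +0.000   -0.145  +0.050  -0.001  -0.001


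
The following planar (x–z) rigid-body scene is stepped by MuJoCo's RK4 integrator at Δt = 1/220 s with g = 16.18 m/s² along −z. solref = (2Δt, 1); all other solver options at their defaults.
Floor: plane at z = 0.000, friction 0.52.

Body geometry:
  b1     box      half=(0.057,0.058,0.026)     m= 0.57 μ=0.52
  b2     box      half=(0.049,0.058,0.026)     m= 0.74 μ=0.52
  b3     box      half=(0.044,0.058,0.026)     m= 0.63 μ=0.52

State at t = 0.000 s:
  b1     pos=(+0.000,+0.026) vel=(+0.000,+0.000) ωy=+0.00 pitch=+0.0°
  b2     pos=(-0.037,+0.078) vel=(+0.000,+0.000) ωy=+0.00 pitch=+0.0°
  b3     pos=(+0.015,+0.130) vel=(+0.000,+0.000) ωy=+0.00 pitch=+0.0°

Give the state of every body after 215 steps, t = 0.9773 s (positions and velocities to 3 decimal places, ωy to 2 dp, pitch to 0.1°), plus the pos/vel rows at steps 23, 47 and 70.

State at t = 0.9773 s:
  b1     pos=(+0.000,+0.026) vel=(+0.000,+0.000) ωy=+0.00 pitch=+0.0°
  b2     pos=(-0.037,+0.078) vel=(+0.000,+0.000) ωy=+0.00 pitch=+0.0°
  b3     pos=(+0.122,+0.026) vel=(+0.000,+0.000) ωy=+0.00 pitch=+180.0°

Key-timestep trajectory:
   step    t(s)  b1.x    b1.z    b1.vx   b1.vz   b2.x    b2.z    b2.vx   b2.vz   b3.x    b3.z    b3.vx   b3.vz 
     23  0.1045   +0.000  +0.026  +0.000  +0.000   -0.037  +0.078  -0.001  +0.000   +0.020  +0.129  +0.126  -0.046
     47  0.2136   +0.000  +0.026  -0.002  +0.000   -0.037  +0.078  -0.002  +0.000   +0.047  +0.098  +0.538  -0.099
     70  0.3182   +0.000  +0.026  +0.000  +0.000   -0.037  +0.078  +0.000  +0.000   +0.107  +0.056  +0.586  -1.100


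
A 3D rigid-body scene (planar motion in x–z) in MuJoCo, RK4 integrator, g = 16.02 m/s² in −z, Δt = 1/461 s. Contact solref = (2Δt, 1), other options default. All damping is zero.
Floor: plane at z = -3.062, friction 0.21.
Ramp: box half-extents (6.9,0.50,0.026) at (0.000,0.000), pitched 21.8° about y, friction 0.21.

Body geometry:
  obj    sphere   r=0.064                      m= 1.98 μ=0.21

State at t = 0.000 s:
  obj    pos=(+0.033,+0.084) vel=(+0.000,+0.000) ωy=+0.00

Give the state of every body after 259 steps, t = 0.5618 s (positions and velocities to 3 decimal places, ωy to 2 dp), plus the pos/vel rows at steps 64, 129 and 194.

State at t = 0.5618 s:
  obj    pos=(+0.656,-0.165) vel=(+2.217,-0.887) ωy=+37.30

Key-timestep trajectory:
   step    t(s)  obj.x    obj.z    obj.vx   obj.vz 
     64  0.1388   +0.071  +0.069  +0.548  -0.219
    129  0.2798   +0.187  +0.022  +1.104  -0.442
    194  0.4208   +0.382  -0.056  +1.661  -0.664


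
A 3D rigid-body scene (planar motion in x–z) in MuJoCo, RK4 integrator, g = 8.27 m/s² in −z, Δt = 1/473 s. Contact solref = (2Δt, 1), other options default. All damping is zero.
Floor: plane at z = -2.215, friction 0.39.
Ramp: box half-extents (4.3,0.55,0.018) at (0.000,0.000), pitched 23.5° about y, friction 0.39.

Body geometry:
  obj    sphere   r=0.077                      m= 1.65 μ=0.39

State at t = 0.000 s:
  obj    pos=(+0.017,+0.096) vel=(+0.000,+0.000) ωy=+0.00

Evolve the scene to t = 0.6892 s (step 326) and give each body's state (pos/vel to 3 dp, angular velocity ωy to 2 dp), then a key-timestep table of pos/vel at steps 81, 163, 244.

State at t = 0.6892 s:
  obj    pos=(+0.530,-0.127) vel=(+1.489,-0.647) ωy=+21.08

Key-timestep trajectory:
   step    t(s)  obj.x    obj.z    obj.vx   obj.vz 
     81  0.1712   +0.049  +0.082  +0.370  -0.161
    163  0.3446   +0.145  +0.040  +0.744  -0.324
    244  0.5159   +0.305  -0.029  +1.114  -0.485


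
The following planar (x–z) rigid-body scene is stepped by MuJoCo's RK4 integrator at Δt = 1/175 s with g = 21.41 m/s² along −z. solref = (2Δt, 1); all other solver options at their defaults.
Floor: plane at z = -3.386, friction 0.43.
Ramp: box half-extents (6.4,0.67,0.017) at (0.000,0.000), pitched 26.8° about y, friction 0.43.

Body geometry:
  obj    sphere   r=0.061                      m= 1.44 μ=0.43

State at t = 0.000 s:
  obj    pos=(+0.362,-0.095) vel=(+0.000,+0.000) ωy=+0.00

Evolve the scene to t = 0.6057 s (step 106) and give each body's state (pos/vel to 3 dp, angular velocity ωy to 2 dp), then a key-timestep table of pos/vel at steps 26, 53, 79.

State at t = 0.6057 s:
  obj    pos=(+1.491,-0.666) vel=(+3.728,-1.883) ωy=+68.45

Key-timestep trajectory:
   step    t(s)  obj.x    obj.z    obj.vx   obj.vz 
     26  0.1486   +0.430  -0.130  +0.915  -0.462
     53  0.3029   +0.644  -0.238  +1.864  -0.942
     79  0.4514   +0.989  -0.412  +2.778  -1.403


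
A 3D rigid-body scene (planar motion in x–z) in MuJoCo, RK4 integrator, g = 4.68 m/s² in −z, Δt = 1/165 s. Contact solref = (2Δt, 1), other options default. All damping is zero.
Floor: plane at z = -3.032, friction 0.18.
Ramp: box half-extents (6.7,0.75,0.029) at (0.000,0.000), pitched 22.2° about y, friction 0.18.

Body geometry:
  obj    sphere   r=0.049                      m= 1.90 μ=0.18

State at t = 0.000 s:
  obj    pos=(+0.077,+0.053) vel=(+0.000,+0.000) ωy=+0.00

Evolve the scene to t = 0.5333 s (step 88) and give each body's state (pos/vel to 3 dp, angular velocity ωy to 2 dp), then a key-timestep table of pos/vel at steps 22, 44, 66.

State at t = 0.5333 s:
  obj    pos=(+0.243,-0.015) vel=(+0.624,-0.255) ωy=+13.74

Key-timestep trajectory:
   step    t(s)  obj.x    obj.z    obj.vx   obj.vz 
     22  0.1333   +0.087  +0.049  +0.156  -0.064
     44  0.2667   +0.119  +0.036  +0.312  -0.127
     66  0.4000   +0.171  +0.015  +0.468  -0.191


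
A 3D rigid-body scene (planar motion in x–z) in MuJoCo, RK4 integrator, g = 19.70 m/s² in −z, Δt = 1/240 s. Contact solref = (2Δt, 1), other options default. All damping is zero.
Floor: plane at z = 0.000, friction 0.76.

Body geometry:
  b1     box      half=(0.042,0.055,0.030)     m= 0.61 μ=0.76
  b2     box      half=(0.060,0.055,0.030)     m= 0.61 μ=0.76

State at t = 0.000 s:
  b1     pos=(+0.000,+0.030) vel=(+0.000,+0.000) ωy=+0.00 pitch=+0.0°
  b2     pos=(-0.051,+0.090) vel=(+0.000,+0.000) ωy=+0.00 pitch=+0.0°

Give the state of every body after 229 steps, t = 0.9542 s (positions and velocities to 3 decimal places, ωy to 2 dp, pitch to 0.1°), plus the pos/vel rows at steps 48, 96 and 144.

State at t = 0.9542 s:
  b1     pos=(+0.000,+0.030) vel=(+0.000,+0.000) ωy=+0.00 pitch=+0.0°
  b2     pos=(-0.109,+0.060) vel=(+0.000,+0.000) ωy=+0.00 pitch=-90.0°

Key-timestep trajectory:
   step    t(s)  b1.x    b1.z    b1.vx   b1.vz   b2.x    b2.z    b2.vx   b2.vz 
     48  0.2000   +0.000  +0.030  +0.000  +0.000   -0.097  +0.064  -0.463  -0.124
     96  0.4000   +0.000  +0.030  +0.000  +0.000   -0.130  +0.066  +0.077  -0.011
    144  0.6000   +0.000  +0.030  +0.000  +0.000   -0.106  +0.061  -0.223  -0.097


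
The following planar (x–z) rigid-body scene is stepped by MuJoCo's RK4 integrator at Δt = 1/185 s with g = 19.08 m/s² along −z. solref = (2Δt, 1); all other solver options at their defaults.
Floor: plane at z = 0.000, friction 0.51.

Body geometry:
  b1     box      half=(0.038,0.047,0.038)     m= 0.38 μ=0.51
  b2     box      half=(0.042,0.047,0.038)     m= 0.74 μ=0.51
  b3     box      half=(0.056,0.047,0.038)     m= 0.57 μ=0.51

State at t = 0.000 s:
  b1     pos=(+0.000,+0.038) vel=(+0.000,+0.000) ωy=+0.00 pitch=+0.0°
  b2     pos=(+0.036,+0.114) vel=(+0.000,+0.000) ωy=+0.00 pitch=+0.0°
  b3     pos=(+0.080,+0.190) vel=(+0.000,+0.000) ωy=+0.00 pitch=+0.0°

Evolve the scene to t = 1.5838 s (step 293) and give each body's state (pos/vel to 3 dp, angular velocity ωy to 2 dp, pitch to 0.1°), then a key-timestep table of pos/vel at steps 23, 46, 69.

State at t = 1.5838 s:
  b1     pos=(+0.000,+0.038) vel=(+0.000,+0.000) ωy=+0.00 pitch=+0.0°
  b2     pos=(+0.086,+0.042) vel=(+0.000,+0.000) ωy=+0.00 pitch=+90.0°
  b3     pos=(+0.304,+0.038) vel=(+0.000,+0.000) ωy=+0.00 pitch=+180.0°

Key-timestep trajectory:
   step    t(s)  b1.x    b1.z    b1.vx   b1.vz   b2.x    b2.z    b2.vx   b2.vz   b3.x    b3.z    b3.vx   b3.vz 
     23  0.1243   +0.000  +0.038  -0.003  +0.000   +0.049  +0.112  +0.247  -0.084   +0.118  +0.167  +0.619  -0.585
     46  0.2486   +0.000  +0.038  +0.000  +0.000   +0.088  +0.038  -0.137  +0.018   +0.215  +0.058  +0.575  +0.409
     69  0.3730   +0.000  +0.038  +0.000  +0.000   +0.086  +0.042  +0.000  +0.000   +0.283  +0.055  +0.653  -0.443


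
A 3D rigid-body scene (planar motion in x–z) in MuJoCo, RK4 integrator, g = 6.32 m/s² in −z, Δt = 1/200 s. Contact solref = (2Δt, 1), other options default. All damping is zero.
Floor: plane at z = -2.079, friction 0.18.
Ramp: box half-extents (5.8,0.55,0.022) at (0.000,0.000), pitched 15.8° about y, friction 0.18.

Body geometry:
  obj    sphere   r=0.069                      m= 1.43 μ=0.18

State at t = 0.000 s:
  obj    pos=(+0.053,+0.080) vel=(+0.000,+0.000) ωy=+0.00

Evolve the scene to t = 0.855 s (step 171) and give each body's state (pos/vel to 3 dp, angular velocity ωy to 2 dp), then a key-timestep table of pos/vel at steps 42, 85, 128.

State at t = 0.855 s:
  obj    pos=(+0.485,-0.043) vel=(+1.011,-0.286) ωy=+15.23

Key-timestep trajectory:
   step    t(s)  obj.x    obj.z    obj.vx   obj.vz 
     42  0.2100   +0.079  +0.072  +0.248  -0.070
     85  0.4250   +0.160  +0.049  +0.503  -0.142
    128  0.6400   +0.295  +0.011  +0.757  -0.214


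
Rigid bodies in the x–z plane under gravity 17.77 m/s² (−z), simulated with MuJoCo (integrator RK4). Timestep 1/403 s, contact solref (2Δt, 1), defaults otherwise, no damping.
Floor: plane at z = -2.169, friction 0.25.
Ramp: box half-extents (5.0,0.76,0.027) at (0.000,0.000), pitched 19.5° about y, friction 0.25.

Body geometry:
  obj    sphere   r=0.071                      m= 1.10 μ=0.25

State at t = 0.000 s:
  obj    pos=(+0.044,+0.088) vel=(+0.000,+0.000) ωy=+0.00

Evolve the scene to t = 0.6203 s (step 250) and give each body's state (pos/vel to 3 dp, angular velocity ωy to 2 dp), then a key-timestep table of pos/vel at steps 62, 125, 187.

State at t = 0.6203 s:
  obj    pos=(+0.813,-0.184) vel=(+2.478,-0.877) ωy=+37.01

Key-timestep trajectory:
   step    t(s)  obj.x    obj.z    obj.vx   obj.vz 
     62  0.1538   +0.091  +0.072  +0.615  -0.218
    125  0.3102   +0.236  +0.020  +1.239  -0.439
    187  0.4640   +0.474  -0.064  +1.853  -0.656


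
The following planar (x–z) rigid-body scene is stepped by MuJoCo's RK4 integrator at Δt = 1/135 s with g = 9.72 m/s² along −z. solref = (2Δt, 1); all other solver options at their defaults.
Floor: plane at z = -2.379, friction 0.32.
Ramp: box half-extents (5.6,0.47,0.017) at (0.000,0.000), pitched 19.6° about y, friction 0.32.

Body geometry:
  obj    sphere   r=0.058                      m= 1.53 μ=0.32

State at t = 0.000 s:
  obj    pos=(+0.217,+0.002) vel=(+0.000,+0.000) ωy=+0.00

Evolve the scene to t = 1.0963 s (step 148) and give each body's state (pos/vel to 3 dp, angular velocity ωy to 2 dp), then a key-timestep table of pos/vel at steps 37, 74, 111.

State at t = 1.0963 s:
  obj    pos=(+1.536,-0.467) vel=(+2.405,-0.857) ωy=+44.01

Key-timestep trajectory:
   step    t(s)  obj.x    obj.z    obj.vx   obj.vz 
     37  0.2741   +0.300  -0.027  +0.601  -0.214
     74  0.5481   +0.547  -0.115  +1.203  -0.428
    111  0.8222   +0.959  -0.262  +1.804  -0.642


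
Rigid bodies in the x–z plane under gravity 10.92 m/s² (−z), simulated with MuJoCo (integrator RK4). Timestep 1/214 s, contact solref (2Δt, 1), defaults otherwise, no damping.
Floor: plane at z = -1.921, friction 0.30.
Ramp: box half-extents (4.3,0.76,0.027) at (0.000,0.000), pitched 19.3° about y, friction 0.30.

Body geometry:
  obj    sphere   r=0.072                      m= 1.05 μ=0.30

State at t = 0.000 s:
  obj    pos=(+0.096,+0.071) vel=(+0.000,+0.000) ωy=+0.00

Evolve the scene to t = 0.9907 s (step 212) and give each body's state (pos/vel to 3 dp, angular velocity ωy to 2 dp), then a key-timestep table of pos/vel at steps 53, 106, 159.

State at t = 0.9907 s:
  obj    pos=(+1.290,-0.347) vel=(+2.410,-0.844) ωy=+35.47

Key-timestep trajectory:
   step    t(s)  obj.x    obj.z    obj.vx   obj.vz 
     53  0.2477   +0.171  +0.045  +0.603  -0.211
    106  0.4953   +0.395  -0.033  +1.205  -0.422
    159  0.7430   +0.768  -0.164  +1.808  -0.633


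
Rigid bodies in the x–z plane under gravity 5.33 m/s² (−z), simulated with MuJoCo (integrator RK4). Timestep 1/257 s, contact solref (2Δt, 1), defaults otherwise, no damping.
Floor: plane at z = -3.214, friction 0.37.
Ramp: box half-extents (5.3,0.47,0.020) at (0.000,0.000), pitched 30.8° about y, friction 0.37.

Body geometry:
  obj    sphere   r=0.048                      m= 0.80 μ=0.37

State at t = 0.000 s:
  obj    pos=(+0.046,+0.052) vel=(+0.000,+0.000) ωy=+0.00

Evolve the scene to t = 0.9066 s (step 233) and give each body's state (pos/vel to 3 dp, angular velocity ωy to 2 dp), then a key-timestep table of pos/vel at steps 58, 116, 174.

State at t = 0.9066 s:
  obj    pos=(+0.734,-0.358) vel=(+1.518,-0.905) ωy=+36.81

Key-timestep trajectory:
   step    t(s)  obj.x    obj.z    obj.vx   obj.vz 
     58  0.2257   +0.089  +0.026  +0.378  -0.225
    116  0.4514   +0.217  -0.050  +0.756  -0.451
    174  0.6770   +0.430  -0.177  +1.134  -0.676


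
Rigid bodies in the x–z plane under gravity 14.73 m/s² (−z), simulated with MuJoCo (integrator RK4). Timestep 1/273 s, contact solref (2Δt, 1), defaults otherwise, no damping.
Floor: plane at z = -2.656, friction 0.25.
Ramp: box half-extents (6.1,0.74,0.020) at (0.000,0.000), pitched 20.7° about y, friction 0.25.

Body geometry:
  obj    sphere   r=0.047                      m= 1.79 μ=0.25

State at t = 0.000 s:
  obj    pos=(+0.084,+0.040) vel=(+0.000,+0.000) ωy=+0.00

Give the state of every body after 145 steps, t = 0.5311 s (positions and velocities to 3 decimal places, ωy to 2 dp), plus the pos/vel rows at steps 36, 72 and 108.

State at t = 0.5311 s:
  obj    pos=(+0.575,-0.146) vel=(+1.848,-0.698) ωy=+42.02

Key-timestep trajectory:
   step    t(s)  obj.x    obj.z    obj.vx   obj.vz 
     36  0.1319   +0.114  +0.028  +0.459  -0.173
     72  0.2637   +0.205  -0.006  +0.918  -0.347
    108  0.3956   +0.356  -0.063  +1.376  -0.520
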